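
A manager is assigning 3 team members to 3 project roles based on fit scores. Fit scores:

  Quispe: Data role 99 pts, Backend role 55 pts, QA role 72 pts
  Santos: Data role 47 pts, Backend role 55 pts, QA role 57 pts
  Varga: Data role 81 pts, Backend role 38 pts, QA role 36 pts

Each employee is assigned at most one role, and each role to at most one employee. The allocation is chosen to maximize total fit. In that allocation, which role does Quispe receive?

This is the linear assignment problem.
Optimal: Quispe→QA role (72 pts), Santos→Backend role (55 pts), Varga→Data role (81 pts) — total 72+55+81 = 208 pts.
Max-entry greedy (repeatedly take the single best remaining cell) gives 194 pts, worse by 14.
Next-best assignment: Quispe→Data role, Santos→QA role, Varga→Backend role = 194 pts.
Quispe's own top role is Data role (99 pts), but forcing Quispe→Data role and reassigning the rest optimally gives only 194 pts — worse by 14.

Quispe receives QA role.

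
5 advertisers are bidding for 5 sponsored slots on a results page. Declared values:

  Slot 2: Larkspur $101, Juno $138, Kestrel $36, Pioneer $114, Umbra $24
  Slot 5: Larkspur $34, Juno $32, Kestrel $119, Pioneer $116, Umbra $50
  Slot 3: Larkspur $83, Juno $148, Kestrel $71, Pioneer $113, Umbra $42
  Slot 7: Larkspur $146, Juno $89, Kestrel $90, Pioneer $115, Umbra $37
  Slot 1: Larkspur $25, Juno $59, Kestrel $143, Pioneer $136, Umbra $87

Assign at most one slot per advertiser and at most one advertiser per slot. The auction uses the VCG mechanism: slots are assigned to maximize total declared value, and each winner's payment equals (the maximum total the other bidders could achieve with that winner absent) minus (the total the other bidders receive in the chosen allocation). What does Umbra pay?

Efficient allocation: Larkspur→Slot 7 ($146), Juno→Slot 3 ($148), Kestrel→Slot 5 ($119), Pioneer→Slot 2 ($114), Umbra→Slot 1 ($87); total welfare W = $614.
Umbra receives Slot 1 at value $87, so the others get W − 87 = $527.
Without Umbra: best allocation of the remaining 4 bidders over all 5 slots is Larkspur→Slot 7 ($146), Juno→Slot 3 ($148), Kestrel→Slot 1 ($143), Pioneer→Slot 5 ($116), total $553.
VCG payment = (others' best without Umbra) − (others' welfare with Umbra) = 553 − 527 = $26.

Umbra pays $26.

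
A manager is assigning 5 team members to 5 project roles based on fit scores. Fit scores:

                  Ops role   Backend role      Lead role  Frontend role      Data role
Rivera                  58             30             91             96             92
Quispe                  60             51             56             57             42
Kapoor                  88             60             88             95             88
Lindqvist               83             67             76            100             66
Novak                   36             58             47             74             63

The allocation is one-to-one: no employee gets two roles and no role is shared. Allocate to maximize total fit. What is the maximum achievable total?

Max total: 398 pts

Optimal: Rivera→Data role (92 pts), Quispe→Ops role (60 pts), Kapoor→Lead role (88 pts), Lindqvist→Frontend role (100 pts), Novak→Backend role (58 pts) — total 92+60+88+100+58 = 398 pts.
Column-greedy (each role in turn goes to its best remaining employee) gives 362 pts, worse by 36.
Next-best assignment: Rivera→Lead role, Quispe→Ops role, Kapoor→Data role, Lindqvist→Frontend role, Novak→Backend role = 397 pts.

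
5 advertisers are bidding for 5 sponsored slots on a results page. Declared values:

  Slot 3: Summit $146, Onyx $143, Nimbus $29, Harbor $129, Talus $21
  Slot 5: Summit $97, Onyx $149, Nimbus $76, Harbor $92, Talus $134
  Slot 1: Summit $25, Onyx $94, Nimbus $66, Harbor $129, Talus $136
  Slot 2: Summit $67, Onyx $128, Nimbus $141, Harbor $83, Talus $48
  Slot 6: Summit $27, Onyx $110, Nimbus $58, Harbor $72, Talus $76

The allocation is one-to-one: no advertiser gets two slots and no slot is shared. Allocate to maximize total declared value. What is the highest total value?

This is the linear assignment problem.
Optimal: Summit→Slot 3 ($146), Onyx→Slot 6 ($110), Nimbus→Slot 2 ($141), Harbor→Slot 1 ($129), Talus→Slot 5 ($134) — total 146+110+141+129+134 = $660.
Next-best assignment: Summit→Slot 3, Onyx→Slot 5, Nimbus→Slot 2, Harbor→Slot 6, Talus→Slot 1 = $644.
No other one-to-one assignment exceeds $660.

Maximum total: $660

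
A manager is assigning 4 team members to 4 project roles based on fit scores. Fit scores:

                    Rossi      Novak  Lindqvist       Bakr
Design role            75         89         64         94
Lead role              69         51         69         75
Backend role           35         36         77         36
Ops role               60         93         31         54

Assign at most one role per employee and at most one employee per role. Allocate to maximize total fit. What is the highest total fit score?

Optimal: Rossi→Lead role (69 pts), Novak→Ops role (93 pts), Lindqvist→Backend role (77 pts), Bakr→Design role (94 pts) — total 69+93+77+94 = 333 pts.
Row-greedy (each employee in turn takes its best remaining role) gives 320 pts, worse by 13.
Next-best assignment: Rossi→Design role, Novak→Ops role, Lindqvist→Backend role, Bakr→Lead role = 320 pts.
Checked against all permutations: 333 pts is optimal.

Max total: 333 pts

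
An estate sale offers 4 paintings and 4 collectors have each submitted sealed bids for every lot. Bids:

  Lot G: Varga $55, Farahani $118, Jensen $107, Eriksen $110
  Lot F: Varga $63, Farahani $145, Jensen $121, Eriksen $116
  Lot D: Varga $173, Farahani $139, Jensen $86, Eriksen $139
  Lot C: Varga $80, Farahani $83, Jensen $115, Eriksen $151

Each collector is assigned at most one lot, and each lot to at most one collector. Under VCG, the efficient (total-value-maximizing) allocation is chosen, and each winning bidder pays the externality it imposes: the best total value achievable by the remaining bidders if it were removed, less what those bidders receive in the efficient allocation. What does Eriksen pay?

Eriksen pays $8.

Efficient allocation: Varga→Lot D ($173), Farahani→Lot F ($145), Jensen→Lot G ($107), Eriksen→Lot C ($151); total welfare W = $576.
Eriksen receives Lot C at value $151, so the others get W − 151 = $425.
Without Eriksen: best allocation of the remaining 3 bidders over all 4 lots is Varga→Lot D ($173), Farahani→Lot F ($145), Jensen→Lot C ($115), total $433.
VCG payment = (others' best without Eriksen) − (others' welfare with Eriksen) = 433 − 425 = $8.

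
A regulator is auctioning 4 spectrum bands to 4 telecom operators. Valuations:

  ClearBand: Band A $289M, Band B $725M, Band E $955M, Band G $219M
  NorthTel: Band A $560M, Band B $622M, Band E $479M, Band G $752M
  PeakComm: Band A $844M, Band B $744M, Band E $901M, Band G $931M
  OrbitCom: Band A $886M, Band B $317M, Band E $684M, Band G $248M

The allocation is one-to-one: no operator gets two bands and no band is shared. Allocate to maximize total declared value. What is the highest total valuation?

Max total: $3394M

This is the linear assignment problem.
Optimal: ClearBand→Band E ($955M), NorthTel→Band B ($622M), PeakComm→Band G ($931M), OrbitCom→Band A ($886M) — total 955+622+931+886 = $3394M.
Row-greedy (each operator in turn takes its best remaining band) gives $2868M, worse by 526.
Swapping PeakComm↔OrbitCom (PeakComm→Band A $844M, OrbitCom→Band G $248M) loses 725.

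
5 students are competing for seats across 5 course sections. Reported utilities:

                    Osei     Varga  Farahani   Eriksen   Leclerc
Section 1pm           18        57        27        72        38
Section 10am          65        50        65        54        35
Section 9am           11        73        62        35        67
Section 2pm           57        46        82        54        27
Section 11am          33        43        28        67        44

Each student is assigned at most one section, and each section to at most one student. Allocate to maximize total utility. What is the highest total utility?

Optimal: Osei→Section 10am (65 points), Varga→Section 1pm (57 points), Farahani→Section 2pm (82 points), Eriksen→Section 11am (67 points), Leclerc→Section 9am (67 points) — total 65+57+82+67+67 = 338 points.
Row-greedy (each student in turn takes its best remaining section) gives 336 points, worse by 2.
Next-best assignment: Osei→Section 10am, Varga→Section 9am, Farahani→Section 2pm, Eriksen→Section 1pm, Leclerc→Section 11am = 336 points.
Swapping Osei↔Varga (Osei→Section 1pm 18 points, Varga→Section 10am 50 points) loses 54.
Every other assignment is strictly worse.

Maximum total: 338 points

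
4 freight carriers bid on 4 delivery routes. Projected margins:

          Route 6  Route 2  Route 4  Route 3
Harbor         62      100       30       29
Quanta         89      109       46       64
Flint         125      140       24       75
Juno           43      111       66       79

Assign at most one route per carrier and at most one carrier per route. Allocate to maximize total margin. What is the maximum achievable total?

Optimal: Harbor→Route 2 ($100k), Quanta→Route 3 ($64k), Flint→Route 6 ($125k), Juno→Route 4 ($66k) — total 100+64+125+66 = $355k.
Max-entry greedy (repeatedly take the single best remaining cell) gives $338k, worse by 17.
Next-best assignment: Harbor→Route 2, Quanta→Route 4, Flint→Route 6, Juno→Route 3 = $350k.
Checked against all permutations: $355k is optimal.

Max total: $355k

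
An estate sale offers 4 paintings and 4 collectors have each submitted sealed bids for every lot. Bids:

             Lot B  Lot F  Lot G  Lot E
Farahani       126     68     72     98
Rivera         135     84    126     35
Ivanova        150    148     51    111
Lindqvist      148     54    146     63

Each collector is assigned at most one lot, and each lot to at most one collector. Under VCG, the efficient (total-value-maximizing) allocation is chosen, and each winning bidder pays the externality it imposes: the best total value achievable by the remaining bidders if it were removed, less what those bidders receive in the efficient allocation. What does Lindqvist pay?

Efficient allocation: Farahani→Lot E ($98), Rivera→Lot B ($135), Ivanova→Lot F ($148), Lindqvist→Lot G ($146); total welfare W = $527.
Lindqvist receives Lot G at value $146, so the others get W − 146 = $381.
Without Lindqvist: best allocation of the remaining 3 bidders over all 4 lots is Farahani→Lot B ($126), Rivera→Lot G ($126), Ivanova→Lot F ($148), total $400.
VCG payment = (others' best without Lindqvist) − (others' welfare with Lindqvist) = 400 − 381 = $19.

Lindqvist pays $19.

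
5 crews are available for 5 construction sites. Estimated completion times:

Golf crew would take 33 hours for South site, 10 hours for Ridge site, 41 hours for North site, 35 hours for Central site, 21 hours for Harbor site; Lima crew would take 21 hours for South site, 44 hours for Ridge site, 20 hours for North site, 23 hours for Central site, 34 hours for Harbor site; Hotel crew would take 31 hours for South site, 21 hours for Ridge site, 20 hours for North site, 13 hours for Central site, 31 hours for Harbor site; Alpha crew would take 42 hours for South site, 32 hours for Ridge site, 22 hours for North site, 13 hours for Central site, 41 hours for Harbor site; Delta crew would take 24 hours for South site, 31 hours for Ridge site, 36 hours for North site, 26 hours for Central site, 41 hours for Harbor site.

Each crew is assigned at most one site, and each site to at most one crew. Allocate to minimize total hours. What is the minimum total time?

Min total: 98 hours

Optimal: Golf crew→Ridge site (10 hours), Lima crew→North site (20 hours), Hotel crew→Harbor site (31 hours), Alpha crew→Central site (13 hours), Delta crew→South site (24 hours) — total 10+20+31+13+24 = 98 hours.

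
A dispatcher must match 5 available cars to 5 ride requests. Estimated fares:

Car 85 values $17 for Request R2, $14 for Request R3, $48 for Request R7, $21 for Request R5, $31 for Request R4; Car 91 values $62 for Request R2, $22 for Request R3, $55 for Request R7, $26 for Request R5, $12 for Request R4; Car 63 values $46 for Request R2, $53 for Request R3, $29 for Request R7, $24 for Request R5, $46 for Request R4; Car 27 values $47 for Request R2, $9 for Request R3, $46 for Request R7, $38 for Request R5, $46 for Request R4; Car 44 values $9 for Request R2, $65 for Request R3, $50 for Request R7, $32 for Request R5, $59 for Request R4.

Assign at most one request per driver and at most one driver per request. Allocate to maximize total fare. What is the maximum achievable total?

Max total: $260

Optimal: Car 85→Request R7 ($48), Car 91→Request R2 ($62), Car 63→Request R3 ($53), Car 27→Request R5 ($38), Car 44→Request R4 ($59) — total 48+62+53+38+59 = $260.
Row-greedy (each driver in turn takes its best remaining request) gives $241, worse by 19.
Next-best assignment: Car 85→Request R7, Car 91→Request R2, Car 63→Request R4, Car 27→Request R5, Car 44→Request R3 = $259.
Swapping Car 85↔Car 27 (Car 85→Request R5 $21, Car 27→Request R7 $46) loses 19.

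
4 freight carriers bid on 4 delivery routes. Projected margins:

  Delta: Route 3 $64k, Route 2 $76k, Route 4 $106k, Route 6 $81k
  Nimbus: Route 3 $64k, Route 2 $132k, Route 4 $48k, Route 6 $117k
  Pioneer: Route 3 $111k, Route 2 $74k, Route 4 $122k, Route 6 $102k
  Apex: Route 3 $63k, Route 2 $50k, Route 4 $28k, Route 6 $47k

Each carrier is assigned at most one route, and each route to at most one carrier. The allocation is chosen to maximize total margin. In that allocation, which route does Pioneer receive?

Optimal: Delta→Route 4 ($106k), Nimbus→Route 2 ($132k), Pioneer→Route 6 ($102k), Apex→Route 3 ($63k) — total 106+132+102+63 = $403k.
Row-greedy (each carrier in turn takes its best remaining route) gives $396k, worse by 7.
Next-best assignment: Delta→Route 6, Nimbus→Route 2, Pioneer→Route 4, Apex→Route 3 = $398k.
Swapping Pioneer↔Delta (Pioneer→Route 4 $122k, Delta→Route 6 $81k) loses 5.
Pioneer's own top route is Route 4 ($122k), but forcing Pioneer→Route 4 and reassigning the rest optimally gives only $398k — worse by 5.

Pioneer receives Route 6.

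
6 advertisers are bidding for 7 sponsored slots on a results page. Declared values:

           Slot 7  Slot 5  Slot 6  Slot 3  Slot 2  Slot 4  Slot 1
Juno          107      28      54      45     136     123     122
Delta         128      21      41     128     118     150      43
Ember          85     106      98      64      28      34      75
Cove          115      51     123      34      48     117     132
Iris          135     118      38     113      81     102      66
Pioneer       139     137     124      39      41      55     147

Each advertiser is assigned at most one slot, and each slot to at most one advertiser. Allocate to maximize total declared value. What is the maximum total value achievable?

This is the linear assignment problem.
Optimal: Juno→Slot 2 ($136), Delta→Slot 4 ($150), Ember→Slot 5 ($106), Cove→Slot 6 ($123), Iris→Slot 7 ($135), Pioneer→Slot 1 ($147) — total 136+150+106+123+135+147 = $797.
Column-greedy (each slot in turn goes to its best remaining advertiser) gives $678, worse by 119.
Swapping Cove↔Delta (Cove→Slot 4 $117, Delta→Slot 6 $41) loses 115.
Checked against all permutations: $797 is optimal.

Max total: $797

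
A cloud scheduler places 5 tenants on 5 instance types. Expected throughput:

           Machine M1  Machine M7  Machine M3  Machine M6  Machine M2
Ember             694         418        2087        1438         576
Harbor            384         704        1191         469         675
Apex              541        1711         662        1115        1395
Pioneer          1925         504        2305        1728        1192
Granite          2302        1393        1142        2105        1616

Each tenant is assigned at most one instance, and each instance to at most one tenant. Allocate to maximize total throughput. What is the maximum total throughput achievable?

Max total: 8503 ops/s

This is a one-to-one assignment (maximum-weight bipartite matching).
Optimal: Ember→Machine M3 (2087 ops/s), Harbor→Machine M2 (675 ops/s), Apex→Machine M7 (1711 ops/s), Pioneer→Machine M1 (1925 ops/s), Granite→Machine M6 (2105 ops/s) — total 2087+675+1711+1925+2105 = 8503 ops/s.
Row-greedy (each tenant in turn takes its best remaining instance) gives 8216 ops/s, worse by 287.
Checked against all permutations: 8503 ops/s is optimal.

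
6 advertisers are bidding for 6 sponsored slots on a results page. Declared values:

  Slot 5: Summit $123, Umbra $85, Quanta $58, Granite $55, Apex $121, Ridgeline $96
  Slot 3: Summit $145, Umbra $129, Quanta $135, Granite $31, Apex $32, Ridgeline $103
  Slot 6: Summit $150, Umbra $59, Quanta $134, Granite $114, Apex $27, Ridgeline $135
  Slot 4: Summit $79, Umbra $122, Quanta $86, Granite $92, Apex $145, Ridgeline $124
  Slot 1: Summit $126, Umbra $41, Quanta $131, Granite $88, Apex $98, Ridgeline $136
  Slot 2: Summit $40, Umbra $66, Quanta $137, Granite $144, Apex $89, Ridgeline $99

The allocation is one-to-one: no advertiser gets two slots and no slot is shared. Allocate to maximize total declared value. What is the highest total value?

Max total: $811

This is a one-to-one assignment (maximum-weight bipartite matching).
Optimal: Summit→Slot 5 ($123), Umbra→Slot 3 ($129), Quanta→Slot 6 ($134), Granite→Slot 2 ($144), Apex→Slot 4 ($145), Ridgeline→Slot 1 ($136) — total 123+129+134+144+145+136 = $811.
Next-best assignment: Summit→Slot 6, Umbra→Slot 4, Quanta→Slot 3, Granite→Slot 2, Apex→Slot 5, Ridgeline→Slot 1 = $808.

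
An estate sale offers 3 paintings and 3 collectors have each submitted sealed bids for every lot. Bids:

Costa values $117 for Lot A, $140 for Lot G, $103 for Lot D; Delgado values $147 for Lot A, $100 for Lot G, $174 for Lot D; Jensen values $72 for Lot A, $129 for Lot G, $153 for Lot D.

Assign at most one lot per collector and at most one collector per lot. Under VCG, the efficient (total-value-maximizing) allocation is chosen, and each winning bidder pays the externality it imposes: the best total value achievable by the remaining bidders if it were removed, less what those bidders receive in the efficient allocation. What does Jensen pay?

Efficient allocation: Costa→Lot G ($140), Delgado→Lot A ($147), Jensen→Lot D ($153); total welfare W = $440.
Jensen receives Lot D at value $153, so the others get W − 153 = $287.
Without Jensen: best allocation of the remaining 2 bidders over all 3 lots is Costa→Lot G ($140), Delgado→Lot D ($174), total $314.
VCG payment = (others' best without Jensen) − (others' welfare with Jensen) = 314 − 287 = $27.

Jensen pays $27.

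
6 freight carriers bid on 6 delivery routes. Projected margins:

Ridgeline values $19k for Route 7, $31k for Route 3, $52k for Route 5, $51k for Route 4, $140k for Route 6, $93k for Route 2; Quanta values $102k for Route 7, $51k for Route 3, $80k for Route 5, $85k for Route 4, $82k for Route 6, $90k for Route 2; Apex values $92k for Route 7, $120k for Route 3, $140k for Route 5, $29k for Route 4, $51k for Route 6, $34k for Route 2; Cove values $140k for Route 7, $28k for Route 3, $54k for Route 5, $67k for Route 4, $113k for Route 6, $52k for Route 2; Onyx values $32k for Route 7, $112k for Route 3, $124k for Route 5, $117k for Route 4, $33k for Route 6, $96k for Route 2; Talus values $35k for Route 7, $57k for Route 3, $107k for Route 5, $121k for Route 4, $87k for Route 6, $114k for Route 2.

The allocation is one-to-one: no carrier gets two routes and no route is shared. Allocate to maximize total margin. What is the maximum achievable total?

Max total: $743k

Optimal: Ridgeline→Route 6 ($140k), Quanta→Route 2 ($90k), Apex→Route 5 ($140k), Cove→Route 7 ($140k), Onyx→Route 3 ($112k), Talus→Route 4 ($121k) — total 140+90+140+140+112+121 = $743k.
Next-best assignment: Ridgeline→Route 6, Quanta→Route 2, Apex→Route 3, Cove→Route 7, Onyx→Route 5, Talus→Route 4 = $735k.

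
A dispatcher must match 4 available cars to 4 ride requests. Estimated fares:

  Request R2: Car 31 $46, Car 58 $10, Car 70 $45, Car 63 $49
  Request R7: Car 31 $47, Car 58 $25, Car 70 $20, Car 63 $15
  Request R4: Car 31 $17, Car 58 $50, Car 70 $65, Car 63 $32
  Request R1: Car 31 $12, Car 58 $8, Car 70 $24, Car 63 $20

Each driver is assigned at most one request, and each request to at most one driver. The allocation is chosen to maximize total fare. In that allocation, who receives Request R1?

Car 70 receives Request R1.

Optimal: Car 31→Request R7 ($47), Car 58→Request R4 ($50), Car 70→Request R1 ($24), Car 63→Request R2 ($49) — total 47+50+24+49 = $170.
Row-greedy (each driver in turn takes its best remaining request) gives $162, worse by 8.
Swapping Car 63↔Car 31 (Car 63→Request R7 $15, Car 31→Request R2 $46) loses 35.
Car 70's own top request is Request R4 ($65), but forcing Car 70→Request R4 and reassigning the rest optimally gives only $169 — worse by 1.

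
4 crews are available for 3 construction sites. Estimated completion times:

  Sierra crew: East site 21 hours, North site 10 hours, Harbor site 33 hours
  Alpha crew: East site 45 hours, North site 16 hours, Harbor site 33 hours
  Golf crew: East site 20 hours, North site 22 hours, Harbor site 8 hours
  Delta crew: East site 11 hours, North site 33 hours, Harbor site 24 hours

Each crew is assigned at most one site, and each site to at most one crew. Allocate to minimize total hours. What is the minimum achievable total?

This is the linear assignment problem.
Optimal: Delta crew→East site (11 hours), Sierra crew→North site (10 hours), Golf crew→Harbor site (8 hours) — total 11+10+8 = 29 hours.
Row-greedy (each crew in turn takes its cheapest remaining site) gives 63 hours, worse by 34.
Next-best assignment: Delta crew→East site, Alpha crew→North site, Golf crew→Harbor site = 35 hours.

Minimum total: 29 hours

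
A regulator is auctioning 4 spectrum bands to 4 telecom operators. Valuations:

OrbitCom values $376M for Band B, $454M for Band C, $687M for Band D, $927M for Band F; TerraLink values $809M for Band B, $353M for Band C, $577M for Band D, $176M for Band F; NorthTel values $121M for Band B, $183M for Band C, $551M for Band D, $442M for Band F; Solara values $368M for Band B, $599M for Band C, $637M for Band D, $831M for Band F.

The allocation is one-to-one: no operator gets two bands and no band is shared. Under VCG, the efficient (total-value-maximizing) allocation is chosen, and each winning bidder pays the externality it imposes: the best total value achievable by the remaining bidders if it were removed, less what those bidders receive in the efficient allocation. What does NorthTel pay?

Efficient allocation: OrbitCom→Band F ($927M), TerraLink→Band B ($809M), NorthTel→Band D ($551M), Solara→Band C ($599M); total welfare W = $2886M.
NorthTel receives Band D at value $551M, so the others get W − 551 = $2335M.
Without NorthTel: best allocation of the remaining 3 bidders over all 4 bands is OrbitCom→Band F ($927M), TerraLink→Band B ($809M), Solara→Band D ($637M), total $2373M.
VCG payment = (others' best without NorthTel) − (others' welfare with NorthTel) = 2373 − 2335 = $38M.

NorthTel pays $38M.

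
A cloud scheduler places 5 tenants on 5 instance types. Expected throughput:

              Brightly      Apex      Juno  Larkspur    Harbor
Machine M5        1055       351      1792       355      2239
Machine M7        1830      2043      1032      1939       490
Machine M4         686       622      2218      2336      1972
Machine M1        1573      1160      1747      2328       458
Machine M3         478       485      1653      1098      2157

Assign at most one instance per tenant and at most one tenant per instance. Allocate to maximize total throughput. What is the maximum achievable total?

Max total: 9901 ops/s

This is the linear assignment problem.
Optimal: Brightly→Machine M1 (1573 ops/s), Apex→Machine M7 (2043 ops/s), Juno→Machine M5 (1792 ops/s), Larkspur→Machine M4 (2336 ops/s), Harbor→Machine M3 (2157 ops/s) — total 1573+2043+1792+2336+2157 = 9901 ops/s.
Max-entry greedy (repeatedly take the single best remaining cell) gives 8843 ops/s, worse by 1058.
Next-best assignment: Brightly→Machine M1, Apex→Machine M7, Juno→Machine M3, Larkspur→Machine M4, Harbor→Machine M5 = 9844 ops/s.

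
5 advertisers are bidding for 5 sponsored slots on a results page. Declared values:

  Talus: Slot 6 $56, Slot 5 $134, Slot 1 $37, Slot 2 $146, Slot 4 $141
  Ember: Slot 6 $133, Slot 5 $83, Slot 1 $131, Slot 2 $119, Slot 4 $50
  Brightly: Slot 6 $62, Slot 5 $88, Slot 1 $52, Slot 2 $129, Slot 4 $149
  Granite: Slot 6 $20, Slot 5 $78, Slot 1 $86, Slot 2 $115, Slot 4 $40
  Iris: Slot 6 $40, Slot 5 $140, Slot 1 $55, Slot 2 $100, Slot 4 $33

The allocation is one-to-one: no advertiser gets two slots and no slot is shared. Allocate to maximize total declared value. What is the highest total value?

Maximum total: $654

Optimal: Talus→Slot 2 ($146), Ember→Slot 6 ($133), Brightly→Slot 4 ($149), Granite→Slot 1 ($86), Iris→Slot 5 ($140) — total 146+133+149+86+140 = $654.
Swapping Ember↔Granite (Ember→Slot 1 $131, Granite→Slot 6 $20) loses 68.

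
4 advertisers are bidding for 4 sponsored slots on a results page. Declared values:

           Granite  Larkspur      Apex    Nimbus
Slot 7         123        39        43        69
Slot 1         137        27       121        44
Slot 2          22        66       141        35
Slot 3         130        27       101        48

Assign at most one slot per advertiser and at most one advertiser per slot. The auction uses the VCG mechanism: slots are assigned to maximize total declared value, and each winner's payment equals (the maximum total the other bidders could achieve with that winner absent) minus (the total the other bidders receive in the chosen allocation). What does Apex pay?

Efficient allocation: Granite→Slot 3 ($130), Larkspur→Slot 2 ($66), Apex→Slot 1 ($121), Nimbus→Slot 7 ($69); total welfare W = $386.
Apex receives Slot 1 at value $121, so the others get W − 121 = $265.
Without Apex: best allocation of the remaining 3 bidders over all 4 slots is Granite→Slot 1 ($137), Larkspur→Slot 2 ($66), Nimbus→Slot 7 ($69), total $272.
VCG payment = (others' best without Apex) − (others' welfare with Apex) = 272 − 265 = $7.

Apex pays $7.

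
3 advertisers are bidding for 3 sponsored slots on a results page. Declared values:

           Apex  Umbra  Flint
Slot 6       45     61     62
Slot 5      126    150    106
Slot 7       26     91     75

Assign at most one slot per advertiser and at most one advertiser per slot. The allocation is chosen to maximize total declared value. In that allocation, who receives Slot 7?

This is the linear assignment problem.
Optimal: Apex→Slot 5 ($126), Umbra→Slot 7 ($91), Flint→Slot 6 ($62) — total 126+91+62 = $279.
Max-entry greedy (repeatedly take the single best remaining cell) gives $270, worse by 9.
Every other assignment is strictly worse.
Umbra's own top slot is Slot 5 ($150), but forcing Umbra→Slot 5 and reassigning the rest optimally gives only $270 — worse by 9.

Umbra receives Slot 7.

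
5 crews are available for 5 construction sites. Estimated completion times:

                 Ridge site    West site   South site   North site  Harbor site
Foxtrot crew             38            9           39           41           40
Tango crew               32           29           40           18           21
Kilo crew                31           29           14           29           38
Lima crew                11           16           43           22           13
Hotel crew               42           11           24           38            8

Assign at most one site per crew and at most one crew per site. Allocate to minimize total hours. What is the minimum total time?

Optimal: Foxtrot crew→West site (9 hours), Tango crew→North site (18 hours), Kilo crew→South site (14 hours), Lima crew→Ridge site (11 hours), Hotel crew→Harbor site (8 hours) — total 9+18+14+11+8 = 60 hours.

Min total: 60 hours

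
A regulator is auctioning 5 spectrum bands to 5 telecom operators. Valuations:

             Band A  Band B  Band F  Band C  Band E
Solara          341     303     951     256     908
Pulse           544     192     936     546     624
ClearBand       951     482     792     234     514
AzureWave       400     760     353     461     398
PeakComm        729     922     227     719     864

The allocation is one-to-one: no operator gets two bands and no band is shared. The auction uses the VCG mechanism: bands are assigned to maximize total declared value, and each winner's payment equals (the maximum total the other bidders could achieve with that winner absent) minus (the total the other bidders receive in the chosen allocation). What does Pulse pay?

Efficient allocation: Solara→Band E ($908M), Pulse→Band F ($936M), ClearBand→Band A ($951M), AzureWave→Band B ($760M), PeakComm→Band C ($719M); total welfare W = $4274M.
Pulse receives Band F at value $936M, so the others get W − 936 = $3338M.
Without Pulse: best allocation of the remaining 4 bidders over all 5 bands is Solara→Band F ($951M), ClearBand→Band A ($951M), AzureWave→Band B ($760M), PeakComm→Band E ($864M), total $3526M.
VCG payment = (others' best without Pulse) − (others' welfare with Pulse) = 3526 − 3338 = $188M.

Pulse pays $188M.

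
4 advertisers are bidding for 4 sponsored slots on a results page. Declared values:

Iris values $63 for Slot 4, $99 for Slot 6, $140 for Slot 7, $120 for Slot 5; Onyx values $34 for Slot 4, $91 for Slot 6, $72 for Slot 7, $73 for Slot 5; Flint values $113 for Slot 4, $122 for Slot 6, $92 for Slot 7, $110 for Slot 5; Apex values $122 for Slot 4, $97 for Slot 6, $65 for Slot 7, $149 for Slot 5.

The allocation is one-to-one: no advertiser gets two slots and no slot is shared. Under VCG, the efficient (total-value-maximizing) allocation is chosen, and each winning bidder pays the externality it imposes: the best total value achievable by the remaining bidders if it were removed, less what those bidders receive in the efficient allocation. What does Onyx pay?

Efficient allocation: Iris→Slot 7 ($140), Onyx→Slot 6 ($91), Flint→Slot 4 ($113), Apex→Slot 5 ($149); total welfare W = $493.
Onyx receives Slot 6 at value $91, so the others get W − 91 = $402.
Without Onyx: best allocation of the remaining 3 bidders over all 4 slots is Iris→Slot 7 ($140), Flint→Slot 6 ($122), Apex→Slot 5 ($149), total $411.
VCG payment = (others' best without Onyx) − (others' welfare with Onyx) = 411 − 402 = $9.

Onyx pays $9.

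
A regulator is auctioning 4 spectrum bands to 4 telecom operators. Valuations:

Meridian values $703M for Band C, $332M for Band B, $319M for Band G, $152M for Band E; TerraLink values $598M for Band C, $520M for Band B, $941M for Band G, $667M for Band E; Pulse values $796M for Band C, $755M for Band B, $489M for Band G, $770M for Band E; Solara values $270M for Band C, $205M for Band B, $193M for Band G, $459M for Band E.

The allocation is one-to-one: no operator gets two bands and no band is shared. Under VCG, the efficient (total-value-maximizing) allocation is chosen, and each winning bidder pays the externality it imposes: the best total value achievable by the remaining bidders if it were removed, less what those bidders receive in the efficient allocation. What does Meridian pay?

Efficient allocation: Meridian→Band C ($703M), TerraLink→Band G ($941M), Pulse→Band B ($755M), Solara→Band E ($459M); total welfare W = $2858M.
Meridian receives Band C at value $703M, so the others get W − 703 = $2155M.
Without Meridian: best allocation of the remaining 3 bidders over all 4 bands is TerraLink→Band G ($941M), Pulse→Band C ($796M), Solara→Band E ($459M), total $2196M.
VCG payment = (others' best without Meridian) − (others' welfare with Meridian) = 2196 − 2155 = $41M.

Meridian pays $41M.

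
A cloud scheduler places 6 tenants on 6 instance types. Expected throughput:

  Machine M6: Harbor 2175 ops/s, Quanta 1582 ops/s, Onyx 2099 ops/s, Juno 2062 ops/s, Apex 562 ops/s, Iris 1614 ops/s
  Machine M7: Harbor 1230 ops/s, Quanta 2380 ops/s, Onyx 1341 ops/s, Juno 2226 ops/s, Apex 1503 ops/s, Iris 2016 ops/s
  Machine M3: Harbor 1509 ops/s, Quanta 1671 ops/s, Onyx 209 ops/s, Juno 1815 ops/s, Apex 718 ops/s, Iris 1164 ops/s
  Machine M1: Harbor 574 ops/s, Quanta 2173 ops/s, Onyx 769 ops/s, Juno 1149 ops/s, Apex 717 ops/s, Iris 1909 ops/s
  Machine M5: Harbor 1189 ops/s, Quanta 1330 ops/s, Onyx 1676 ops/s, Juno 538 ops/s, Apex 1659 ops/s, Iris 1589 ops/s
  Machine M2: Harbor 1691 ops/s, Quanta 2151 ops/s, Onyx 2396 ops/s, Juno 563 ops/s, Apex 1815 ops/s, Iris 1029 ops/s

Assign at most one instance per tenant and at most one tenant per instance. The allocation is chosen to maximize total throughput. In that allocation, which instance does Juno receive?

Juno receives Machine M3.

Optimal: Harbor→Machine M6 (2175 ops/s), Quanta→Machine M7 (2380 ops/s), Onyx→Machine M2 (2396 ops/s), Juno→Machine M3 (1815 ops/s), Apex→Machine M5 (1659 ops/s), Iris→Machine M1 (1909 ops/s) — total 2175+2380+2396+1815+1659+1909 = 12334 ops/s.
Column-greedy (each instance in turn goes to its best remaining tenant) gives 11770 ops/s, worse by 564.
Next-best assignment: Harbor→Machine M6, Quanta→Machine M1, Onyx→Machine M2, Juno→Machine M3, Apex→Machine M5, Iris→Machine M7 = 12234 ops/s.
Juno's own top instance is Machine M7 (2226 ops/s), but forcing Juno→Machine M7 and reassigning the rest optimally gives only 12036 ops/s — worse by 298.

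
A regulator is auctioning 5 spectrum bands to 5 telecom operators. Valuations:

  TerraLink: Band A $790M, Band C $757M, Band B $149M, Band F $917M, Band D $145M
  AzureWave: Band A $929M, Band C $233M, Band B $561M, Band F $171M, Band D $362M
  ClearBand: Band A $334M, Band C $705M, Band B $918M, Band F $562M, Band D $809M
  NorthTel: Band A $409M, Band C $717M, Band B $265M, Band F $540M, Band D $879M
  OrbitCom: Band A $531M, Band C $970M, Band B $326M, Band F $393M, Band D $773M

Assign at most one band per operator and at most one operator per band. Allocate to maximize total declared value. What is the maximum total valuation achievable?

Max total: $4613M

Optimal: TerraLink→Band F ($917M), AzureWave→Band A ($929M), ClearBand→Band B ($918M), NorthTel→Band D ($879M), OrbitCom→Band C ($970M) — total 917+929+918+879+970 = $4613M.
Next-best assignment: TerraLink→Band F, AzureWave→Band A, ClearBand→Band B, NorthTel→Band C, OrbitCom→Band D = $4254M.
Swapping NorthTel↔ClearBand (NorthTel→Band B $265M, ClearBand→Band D $809M) loses 723.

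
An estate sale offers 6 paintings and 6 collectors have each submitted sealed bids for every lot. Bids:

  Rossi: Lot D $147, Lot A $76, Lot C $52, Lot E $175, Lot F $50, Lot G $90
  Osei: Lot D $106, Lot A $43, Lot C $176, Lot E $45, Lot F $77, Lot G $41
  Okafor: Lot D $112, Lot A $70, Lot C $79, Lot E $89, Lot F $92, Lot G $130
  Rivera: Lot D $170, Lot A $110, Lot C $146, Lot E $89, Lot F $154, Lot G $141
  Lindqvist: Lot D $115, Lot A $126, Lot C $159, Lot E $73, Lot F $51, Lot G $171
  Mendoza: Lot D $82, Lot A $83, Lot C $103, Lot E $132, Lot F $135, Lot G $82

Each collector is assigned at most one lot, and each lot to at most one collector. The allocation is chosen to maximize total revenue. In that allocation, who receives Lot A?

Optimal: Rossi→Lot E ($175), Osei→Lot C ($176), Okafor→Lot G ($130), Rivera→Lot D ($170), Lindqvist→Lot A ($126), Mendoza→Lot F ($135) — total 175+176+130+170+126+135 = $912.
Max-entry greedy (repeatedly take the single best remaining cell) gives $897, worse by 15.
Swapping Rivera↔Rossi (Rivera→Lot E $89, Rossi→Lot D $147) loses 109.
Checked against all permutations: $912 is optimal.
Lindqvist's own top lot is Lot G ($171), but forcing Lindqvist→Lot G and reassigning the rest optimally gives only $897 — worse by 15.

Lindqvist receives Lot A.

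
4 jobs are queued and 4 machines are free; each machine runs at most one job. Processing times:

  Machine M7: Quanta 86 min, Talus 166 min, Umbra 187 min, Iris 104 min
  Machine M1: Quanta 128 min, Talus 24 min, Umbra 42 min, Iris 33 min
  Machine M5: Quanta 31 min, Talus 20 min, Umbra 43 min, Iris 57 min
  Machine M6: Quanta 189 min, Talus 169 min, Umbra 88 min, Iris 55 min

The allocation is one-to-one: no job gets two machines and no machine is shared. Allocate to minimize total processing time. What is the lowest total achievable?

Min total: 203 min

Optimal: Quanta→Machine M7 (86 min), Talus→Machine M5 (20 min), Umbra→Machine M1 (42 min), Iris→Machine M6 (55 min) — total 86+20+42+55 = 203 min.
Min-entry greedy (repeatedly take the single cheapest remaining cell) gives 227 min, worse by 24.
Next-best assignment: Quanta→Machine M7, Talus→Machine M1, Umbra→Machine M5, Iris→Machine M6 = 208 min.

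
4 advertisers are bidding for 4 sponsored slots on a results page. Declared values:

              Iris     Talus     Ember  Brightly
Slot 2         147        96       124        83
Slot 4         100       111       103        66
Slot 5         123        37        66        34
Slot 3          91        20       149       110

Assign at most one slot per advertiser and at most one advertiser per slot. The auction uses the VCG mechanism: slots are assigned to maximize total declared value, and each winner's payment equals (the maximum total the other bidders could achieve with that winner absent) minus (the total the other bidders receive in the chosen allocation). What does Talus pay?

Efficient allocation: Iris→Slot 5 ($123), Talus→Slot 4 ($111), Ember→Slot 2 ($124), Brightly→Slot 3 ($110); total welfare W = $468.
Talus receives Slot 4 at value $111, so the others get W − 111 = $357.
Without Talus: best allocation of the remaining 3 bidders over all 4 slots is Iris→Slot 2 ($147), Ember→Slot 3 ($149), Brightly→Slot 4 ($66), total $362.
VCG payment = (others' best without Talus) − (others' welfare with Talus) = 362 − 357 = $5.

Talus pays $5.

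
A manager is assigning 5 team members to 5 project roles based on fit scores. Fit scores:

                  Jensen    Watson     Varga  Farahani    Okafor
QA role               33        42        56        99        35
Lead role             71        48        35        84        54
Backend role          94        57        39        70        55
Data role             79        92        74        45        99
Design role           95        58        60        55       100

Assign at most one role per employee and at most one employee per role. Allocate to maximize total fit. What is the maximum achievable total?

Max total: 426 pts

Optimal: Jensen→Backend role (94 pts), Watson→Data role (92 pts), Varga→QA role (56 pts), Farahani→Lead role (84 pts), Okafor→Design role (100 pts) — total 94+92+56+84+100 = 426 pts.
Row-greedy (each employee in turn takes its best remaining role) gives 382 pts, worse by 44.
No other one-to-one assignment exceeds 426 pts.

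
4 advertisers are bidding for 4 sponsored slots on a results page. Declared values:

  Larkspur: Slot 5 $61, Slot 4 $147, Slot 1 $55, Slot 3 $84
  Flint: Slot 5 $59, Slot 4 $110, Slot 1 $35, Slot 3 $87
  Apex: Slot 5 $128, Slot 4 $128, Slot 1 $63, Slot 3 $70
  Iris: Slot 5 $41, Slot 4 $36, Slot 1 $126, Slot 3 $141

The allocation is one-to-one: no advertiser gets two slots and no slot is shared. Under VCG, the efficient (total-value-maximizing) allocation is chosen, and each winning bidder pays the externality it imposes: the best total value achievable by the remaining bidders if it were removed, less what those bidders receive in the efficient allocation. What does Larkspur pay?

Efficient allocation: Larkspur→Slot 4 ($147), Flint→Slot 3 ($87), Apex→Slot 5 ($128), Iris→Slot 1 ($126); total welfare W = $488.
Larkspur receives Slot 4 at value $147, so the others get W − 147 = $341.
Without Larkspur: best allocation of the remaining 3 bidders over all 4 slots is Flint→Slot 4 ($110), Apex→Slot 5 ($128), Iris→Slot 3 ($141), total $379.
VCG payment = (others' best without Larkspur) − (others' welfare with Larkspur) = 379 − 341 = $38.

Larkspur pays $38.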